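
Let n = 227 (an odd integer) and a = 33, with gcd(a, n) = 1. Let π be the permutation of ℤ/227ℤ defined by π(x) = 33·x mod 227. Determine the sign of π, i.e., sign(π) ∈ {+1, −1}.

+1

Orbit of 26 under x↦33x: [26, 177, 166, 30, 82, 209, 87]… (length divides ord_227(33)).
Cycle lengths of π_33 on ℤ/227ℤ: [113, 113, 1]; 3 cycles in total.
n − c = 227 − 3 = 224; sign = (−1)^224 = +1.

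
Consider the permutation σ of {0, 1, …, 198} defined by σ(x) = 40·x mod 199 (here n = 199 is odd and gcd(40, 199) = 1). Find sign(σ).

Start at x=144: 144 → 188 → 157 → 111 → 62 → 92 → 98 → … (one orbit).
Cycle lengths of π_40 on ℤ/199ℤ: [33, 33, 33, 33, 33, 33, 1]; 7 cycles in total.
With 7 cycles on 199 points, sign = (−1)^{199−7} = +1.
Check: (40/199) = +1 by Zolotarev.

+1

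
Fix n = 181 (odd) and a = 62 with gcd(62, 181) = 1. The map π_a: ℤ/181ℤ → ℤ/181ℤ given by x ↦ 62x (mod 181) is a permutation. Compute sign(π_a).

+1

Start at x=62: 62 → 43 → 132 → 39 → 65 → 48 → 80 → … (one orbit).
The orbit structure of x ↦ 62x mod 181: 21 orbits of sizes [9, 9, 9, 9, 9, 9, 9, 9, 9, 9, 9, 9, 9, 9, 9, 9, 9, 9, 9, 9, 1].
Σ(ℓ_i−1) = 181−21 = 160; sign = (−1)^160 = +1.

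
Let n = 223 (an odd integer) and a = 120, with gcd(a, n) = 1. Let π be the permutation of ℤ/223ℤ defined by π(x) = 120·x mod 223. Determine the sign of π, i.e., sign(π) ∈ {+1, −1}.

+1

Start at x=14: 14 → 119 → 8 → 68 → 132 → 7 → 171 → … (one orbit).
Cycle lengths of π_120 on ℤ/223ℤ: [37, 37, 37, 37, 37, 37, 1]; 7 cycles in total.
n − c = 223 − 7 = 216; sign = (−1)^216 = +1.
(120|223)_J = +1 (Zolotarev's lemma cross-check).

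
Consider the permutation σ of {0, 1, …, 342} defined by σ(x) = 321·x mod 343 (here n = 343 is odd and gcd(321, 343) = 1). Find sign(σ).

Trace 76: π^k(76) = [76, 43, 83, 232, 41, 127, 293] for k=0..6.
Decompose π into cycles: lengths [98, 98, 98, 14, 14, 14, 2, 2, 2, 1] (10 cycles, including the fixed point 0).
With 10 cycles on 343 points, sign = (−1)^{343−10} = -1.
Via Zolotarev, sign(π_{321}) = (321|343) = -1.

-1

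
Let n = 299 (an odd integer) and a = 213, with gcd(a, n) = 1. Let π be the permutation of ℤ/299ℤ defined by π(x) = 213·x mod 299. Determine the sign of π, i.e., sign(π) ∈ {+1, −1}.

-1

Start at x=73: 73 → 1 → 213 → 220 → 216 → 261 → 278 → … (one orbit).
Decompose π into cycles: lengths [44, 44, 44, 44, 44, 44, 11, 11, 4, 4, 4, 1] (12 cycles, including the fixed point 0).
sign(π) = (−1)^{n − #cycles} = (−1)^{299−12} = (−1)^287 = -1.
Check: (213/299) = -1 by Zolotarev.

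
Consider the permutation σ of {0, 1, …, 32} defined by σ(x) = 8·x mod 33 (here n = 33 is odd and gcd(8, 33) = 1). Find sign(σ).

Start at x=1: 1 → 8 → 31 → 17 → 4 → 32 → 25 → … (one orbit).
Cycle type of π: 10×3 + 2 + 1; total 5 cycles.
5 cycles on 33: each ℓ→(−1)^(ℓ−1), product (−1)^28 = +1.
Check: (8/33) = +1 by Zolotarev.

+1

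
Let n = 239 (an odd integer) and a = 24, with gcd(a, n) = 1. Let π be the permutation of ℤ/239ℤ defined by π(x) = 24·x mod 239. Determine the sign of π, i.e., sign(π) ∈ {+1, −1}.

+1

Orbit of 98 under x↦24x: [98, 201, 44, 100, 10, 1, 24]… (length divides ord_239(24)).
Cycle lengths of π_24 on ℤ/239ℤ: [7, 7, 7, 7, 7, 7, 7, 7, 7, 7, 7, 7, 7, 7, 7, 7, 7, 7, 7, 7, 7, 7, 7, 7, 7, 7, 7, 7, 7, 7, 7, 7, 7, 7, 1]; 35 cycles in total.
35 cycles on 239: each ℓ→(−1)^(ℓ−1), product (−1)^204 = +1.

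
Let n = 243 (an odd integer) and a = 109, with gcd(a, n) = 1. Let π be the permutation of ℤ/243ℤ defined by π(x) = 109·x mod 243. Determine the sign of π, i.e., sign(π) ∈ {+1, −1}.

Start at x=190: 190 → 55 → 163 → 28 → 136 → 1 → 109 → … (one orbit).
Cycle type of π: 9×18 + 3×18 + 1×27; total 63 cycles.
63 cycles on 243: each ℓ→(−1)^(ℓ−1), product (−1)^180 = +1.

+1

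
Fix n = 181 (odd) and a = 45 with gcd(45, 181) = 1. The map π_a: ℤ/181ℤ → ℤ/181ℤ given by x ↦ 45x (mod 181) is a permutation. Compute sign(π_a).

+1

Start at x=81: 81 → 25 → 39 → 126 → 59 → 121 → 15 → … (one orbit).
Cycle type of π: 45×4 + 1; total 5 cycles.
n − c = 181 − 5 = 176; sign = (−1)^176 = +1.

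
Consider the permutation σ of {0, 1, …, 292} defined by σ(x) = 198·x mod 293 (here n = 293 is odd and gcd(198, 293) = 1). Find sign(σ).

+1

Trace 39: π^k(39) = [39, 104, 82, 121, 225, 14, 135] for k=0..6.
Decompose π into cycles: lengths [146, 146, 1] (3 cycles, including the fixed point 0).
n − c = 293 − 3 = 290; sign = (−1)^290 = +1.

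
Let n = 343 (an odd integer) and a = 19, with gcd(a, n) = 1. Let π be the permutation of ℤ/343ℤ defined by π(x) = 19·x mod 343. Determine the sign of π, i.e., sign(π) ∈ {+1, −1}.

-1

Orbit of 342 under x↦19x: [342, 324, 325, 1, 19, 18]… (length divides ord_343(19)).
π_19 has 58 disjoint cycles with lengths [6, 6, 6, 6, 6, 6, 6, 6, 6, 6, 6, 6, 6, 6, 6, 6, 6, 6, 6, 6, 6, 6, 6, 6, 6, 6, 6, 6, 6, 6, 6, 6, 6, 6, 6, 6, 6, 6, 6, 6, 6, 6, 6, 6, 6, 6, 6, 6, 6, 6, 6, 6, 6, 6, 6, 6, 6, 1] on {0,…,342}.
58 cycles on 343: each ℓ→(−1)^(ℓ−1), product (−1)^285 = -1.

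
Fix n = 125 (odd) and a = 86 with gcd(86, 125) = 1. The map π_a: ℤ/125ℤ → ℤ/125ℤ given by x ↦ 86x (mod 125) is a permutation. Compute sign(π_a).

Start at x=66: 66 → 51 → 11 → 71 → 106 → 116 → 101 → … (one orbit).
The orbit structure of x ↦ 86x mod 125: 13 orbits of sizes [25, 25, 25, 25, 5, 5, 5, 5, 1, 1, 1, 1, 1].
13 cycles on 125: each ℓ→(−1)^(ℓ−1), product (−1)^112 = +1.

+1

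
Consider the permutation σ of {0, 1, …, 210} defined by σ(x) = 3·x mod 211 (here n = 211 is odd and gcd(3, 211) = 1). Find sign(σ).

-1

Orbit of 166 under x↦3x: [166, 76, 17, 51, 153, 37, 111]… (length divides ord_211(3)).
Cycle type of π: 210 + 1; total 2 cycles.
2 cycles on 211: each ℓ→(−1)^(ℓ−1), product (−1)^209 = -1.
The Jacobi symbol (3|211) = -1 (Zolotarev) agrees.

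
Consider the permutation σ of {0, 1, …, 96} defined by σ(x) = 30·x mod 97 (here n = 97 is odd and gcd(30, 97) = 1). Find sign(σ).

-1

Start at x=47: 47 → 52 → 8 → 46 → 22 → 78 → 12 → … (one orbit).
4 cycles of lengths [32, 32, 32, 1].
97 − 4 = 93 transpositions; sign(π) = (−1)^93 = -1.
Check: (30/97) = -1 by Zolotarev.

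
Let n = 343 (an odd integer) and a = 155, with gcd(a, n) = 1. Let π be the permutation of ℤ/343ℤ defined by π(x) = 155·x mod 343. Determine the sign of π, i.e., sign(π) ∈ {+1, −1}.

+1

Orbit of 141 under x↦155x: [141, 246, 57, 260, 169, 127, 134]… (length divides ord_343(155)).
π_155 has 19 disjoint cycles with lengths [49, 49, 49, 49, 49, 49, 7, 7, 7, 7, 7, 7, 1, 1, 1, 1, 1, 1, 1] on {0,…,342}.
Σ(ℓ_i−1) = 343−19 = 324; sign = (−1)^324 = +1.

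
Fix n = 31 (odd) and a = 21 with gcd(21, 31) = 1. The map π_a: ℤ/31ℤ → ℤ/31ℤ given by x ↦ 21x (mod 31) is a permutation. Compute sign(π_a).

Trace 29: π^k(29) = [29, 20, 17, 16, 26, 19, 27] for k=0..6.
2 cycles of lengths [30, 1].
Σ(ℓ_i−1) = 31−2 = 29; sign = (−1)^29 = -1.
Check: (21/31) = -1 by Zolotarev.

-1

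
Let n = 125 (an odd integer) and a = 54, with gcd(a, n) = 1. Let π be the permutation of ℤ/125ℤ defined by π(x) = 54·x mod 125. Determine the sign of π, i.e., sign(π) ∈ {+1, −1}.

+1

Trace 36: π^k(36) = [36, 69, 101, 79, 16, 114, 31] for k=0..6.
The orbit structure of x ↦ 54x mod 125: 7 orbits of sizes [50, 50, 10, 10, 2, 2, 1].
7 cycles on 125: each ℓ→(−1)^(ℓ−1), product (−1)^118 = +1.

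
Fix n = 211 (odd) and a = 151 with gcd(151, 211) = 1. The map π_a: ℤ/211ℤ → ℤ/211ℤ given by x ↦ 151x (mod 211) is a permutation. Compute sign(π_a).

+1

Orbit of 107 under x↦151x: [107, 121, 125, 96, 148, 193, 25]… (length divides ord_211(151)).
The orbit structure of x ↦ 151x mod 211: 7 orbits of sizes [35, 35, 35, 35, 35, 35, 1].
Σ(ℓ_i−1) = 211−7 = 204; sign = (−1)^204 = +1.
(151|211)_J = +1 (Zolotarev's lemma cross-check).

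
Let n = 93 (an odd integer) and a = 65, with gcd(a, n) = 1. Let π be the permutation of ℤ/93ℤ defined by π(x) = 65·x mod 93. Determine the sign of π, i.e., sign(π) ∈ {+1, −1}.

+1

Orbit of 11 under x↦65x: [11, 64, 68, 49, 23, 7, 83]… (length divides ord_93(65)).
Cycle type of π: 30×3 + 2 + 1; total 5 cycles.
With 5 cycles on 93 points, sign = (−1)^{93−5} = +1.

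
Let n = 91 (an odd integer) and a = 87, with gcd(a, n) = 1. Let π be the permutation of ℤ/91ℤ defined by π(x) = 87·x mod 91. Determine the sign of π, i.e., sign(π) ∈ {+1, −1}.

Orbit of 27 under x↦87x: [27, 74, 68, 1, 87, 16]… (length divides ord_91(87)).
Cycle type of π: 6×13 + 3×4 + 1; total 18 cycles.
sign(π) = (−1)^{n − #cycles} = (−1)^{91−18} = (−1)^73 = -1.

-1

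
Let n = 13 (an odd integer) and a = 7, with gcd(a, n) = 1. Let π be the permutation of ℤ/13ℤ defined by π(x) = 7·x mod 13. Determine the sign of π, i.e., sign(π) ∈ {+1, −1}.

-1

Start at x=10: 10 → 5 → 9 → 11 → 12 → 6 → 3 → … (one orbit).
Decompose π into cycles: lengths [12, 1] (2 cycles, including the fixed point 0).
With 2 cycles on 13 points, sign = (−1)^{13−2} = -1.
Check: (7/13) = -1 by Zolotarev.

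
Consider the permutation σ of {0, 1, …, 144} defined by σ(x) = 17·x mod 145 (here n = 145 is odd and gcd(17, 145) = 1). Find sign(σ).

+1

Orbit of 17 under x↦17x: [17, 144, 128, 1]… (length divides ord_145(17)).
π_17 has 37 disjoint cycles with lengths [4, 4, 4, 4, 4, 4, 4, 4, 4, 4, 4, 4, 4, 4, 4, 4, 4, 4, 4, 4, 4, 4, 4, 4, 4, 4, 4, 4, 4, 4, 4, 4, 4, 4, 4, 4, 1] on {0,…,144}.
145 − 37 = 108 transpositions; sign(π) = (−1)^108 = +1.
The Jacobi symbol (17|145) = +1 (Zolotarev) agrees.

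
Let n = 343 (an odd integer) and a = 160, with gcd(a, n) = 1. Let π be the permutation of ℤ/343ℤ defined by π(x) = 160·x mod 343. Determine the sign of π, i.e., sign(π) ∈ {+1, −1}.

-1

Orbit of 6 under x↦160x: [6, 274, 279, 50, 111, 267, 188]… (length divides ord_343(160)).
Cycle type of π: 98×3 + 14×3 + 2×3 + 1; total 10 cycles.
Σ(ℓ_i−1) = 343−10 = 333; sign = (−1)^333 = -1.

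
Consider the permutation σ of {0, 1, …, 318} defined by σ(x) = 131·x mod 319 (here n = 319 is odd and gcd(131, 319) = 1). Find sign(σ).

+1

Orbit of 43 under x↦131x: [43, 210, 76, 67, 164, 111, 186]… (length divides ord_319(131)).
Cycle lengths of π_131 on ℤ/319ℤ: [28, 28, 28, 28, 28, 28, 28, 28, 28, 28, 28, 2, 2, 2, 2, 2, 1]; 17 cycles in total.
With 17 cycles on 319 points, sign = (−1)^{319−17} = +1.
Zolotarev: (131|319) = +1, matching the cycle-count sign.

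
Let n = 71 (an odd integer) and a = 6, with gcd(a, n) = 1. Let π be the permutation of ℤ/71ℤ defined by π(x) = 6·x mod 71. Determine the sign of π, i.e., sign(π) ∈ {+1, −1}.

Start at x=4: 4 → 24 → 2 → 12 → 1 → 6 → 36 → … (one orbit).
3 cycles of lengths [35, 35, 1].
71 − 3 = 68 transpositions; sign(π) = (−1)^68 = +1.

+1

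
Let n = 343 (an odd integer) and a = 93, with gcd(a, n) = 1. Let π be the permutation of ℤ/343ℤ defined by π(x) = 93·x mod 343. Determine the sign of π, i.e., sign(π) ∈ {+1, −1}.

Orbit of 298 under x↦93x: [298, 274, 100, 39, 197, 142, 172]… (length divides ord_343(93)).
π_93 has 7 disjoint cycles with lengths [147, 147, 21, 21, 3, 3, 1] on {0,…,342}.
With 7 cycles on 343 points, sign = (−1)^{343−7} = +1.
The Jacobi symbol (93|343) = +1 (Zolotarev) agrees.

+1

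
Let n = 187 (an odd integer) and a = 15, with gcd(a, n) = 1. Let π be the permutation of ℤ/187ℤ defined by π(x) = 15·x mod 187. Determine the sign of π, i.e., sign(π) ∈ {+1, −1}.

+1

Orbit of 104 under x↦15x: [104, 64, 25, 1, 15, 38, 9]… (length divides ord_187(15)).
The orbit structure of x ↦ 15x mod 187: 9 orbits of sizes [40, 40, 40, 40, 8, 8, 5, 5, 1].
Σ(ℓ_i−1) = 187−9 = 178; sign = (−1)^178 = +1.
(15|187)_J = +1 (Zolotarev's lemma cross-check).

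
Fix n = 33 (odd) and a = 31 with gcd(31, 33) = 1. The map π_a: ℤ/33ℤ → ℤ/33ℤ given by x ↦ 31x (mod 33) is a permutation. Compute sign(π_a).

+1

Trace 25: π^k(25) = [25, 16, 1, 31, 4] for k=0..4.
9 cycles of lengths [5, 5, 5, 5, 5, 5, 1, 1, 1].
9 cycles on 33: each ℓ→(−1)^(ℓ−1), product (−1)^24 = +1.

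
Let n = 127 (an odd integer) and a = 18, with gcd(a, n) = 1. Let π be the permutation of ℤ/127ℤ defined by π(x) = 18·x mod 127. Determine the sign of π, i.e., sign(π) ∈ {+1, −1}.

+1

Trace 38: π^k(38) = [38, 49, 120, 1, 18, 70, 117] for k=0..6.
Cycle lengths of π_18 on ℤ/127ℤ: [63, 63, 1]; 3 cycles in total.
127 − 3 = 124 transpositions; sign(π) = (−1)^124 = +1.
Check: (18/127) = +1 by Zolotarev.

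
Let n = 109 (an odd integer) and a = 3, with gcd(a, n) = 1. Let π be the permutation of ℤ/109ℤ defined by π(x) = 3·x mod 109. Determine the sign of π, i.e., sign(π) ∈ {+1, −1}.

+1

Orbit of 1 under x↦3x: [1, 3, 9, 27, 81, 25, 75]… (length divides ord_109(3)).
Cycle type of π: 27×4 + 1; total 5 cycles.
109 − 5 = 104 transpositions; sign(π) = (−1)^104 = +1.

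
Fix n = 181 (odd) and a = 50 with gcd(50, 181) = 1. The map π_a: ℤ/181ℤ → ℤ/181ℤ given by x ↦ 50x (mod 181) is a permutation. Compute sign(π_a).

-1

Orbit of 59 under x↦50x: [59, 54, 166, 155, 148, 160, 36]… (length divides ord_181(50)).
π_50 has 2 disjoint cycles with lengths [180, 1] on {0,…,180}.
181 − 2 = 179 transpositions; sign(π) = (−1)^179 = -1.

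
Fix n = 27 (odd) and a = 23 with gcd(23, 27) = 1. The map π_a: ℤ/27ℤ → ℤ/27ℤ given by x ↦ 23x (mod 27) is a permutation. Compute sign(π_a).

-1

Trace 10: π^k(10) = [10, 14, 25, 8, 22, 20, 1] for k=0..6.
4 cycles of lengths [18, 6, 2, 1].
sign(π) = (−1)^{n − #cycles} = (−1)^{27−4} = (−1)^23 = -1.
(23|27)_J = -1 (Zolotarev's lemma cross-check).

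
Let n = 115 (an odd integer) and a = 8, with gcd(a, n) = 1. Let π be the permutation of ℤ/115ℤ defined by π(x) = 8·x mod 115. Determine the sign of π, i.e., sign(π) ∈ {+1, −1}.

Orbit of 49 under x↦8x: [49, 47, 31, 18, 29, 2, 16]… (length divides ord_115(8)).
6 cycles of lengths [44, 44, 11, 11, 4, 1].
n − c = 115 − 6 = 109; sign = (−1)^109 = -1.
Check: (8/115) = -1 by Zolotarev.

-1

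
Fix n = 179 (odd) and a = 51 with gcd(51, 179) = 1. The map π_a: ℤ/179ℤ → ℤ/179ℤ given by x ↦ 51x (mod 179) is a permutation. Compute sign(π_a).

+1

Trace 1: π^k(1) = [1, 51, 95, 12, 75, 66, 144] for k=0..6.
Cycle lengths of π_51 on ℤ/179ℤ: [89, 89, 1]; 3 cycles in total.
sign(π) = (−1)^{n − #cycles} = (−1)^{179−3} = (−1)^176 = +1.
The Jacobi symbol (51|179) = +1 (Zolotarev) agrees.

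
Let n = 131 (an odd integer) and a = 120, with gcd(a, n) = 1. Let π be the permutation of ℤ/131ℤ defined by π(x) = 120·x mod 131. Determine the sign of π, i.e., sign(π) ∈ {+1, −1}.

Start at x=122: 122 → 99 → 90 → 58 → 17 → 75 → 92 → … (one orbit).
2 cycles of lengths [130, 1].
131 − 2 = 129 transpositions; sign(π) = (−1)^129 = -1.

-1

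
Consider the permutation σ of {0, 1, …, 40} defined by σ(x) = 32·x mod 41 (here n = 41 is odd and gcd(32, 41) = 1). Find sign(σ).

+1

Start at x=1: 1 → 32 → 40 → 9 → 1 (one orbit).
11 cycles of lengths [4, 4, 4, 4, 4, 4, 4, 4, 4, 4, 1].
11 cycles on 41: each ℓ→(−1)^(ℓ−1), product (−1)^30 = +1.
The Jacobi symbol (32|41) = +1 (Zolotarev) agrees.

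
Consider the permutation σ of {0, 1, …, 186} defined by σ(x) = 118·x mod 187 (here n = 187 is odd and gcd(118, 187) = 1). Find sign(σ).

-1

Trace 101: π^k(101) = [101, 137, 84, 1, 118, 86, 50] for k=0..6.
π_118 has 26 disjoint cycles with lengths [10, 10, 10, 10, 10, 10, 10, 10, 10, 10, 10, 10, 10, 10, 10, 10, 10, 2, 2, 2, 2, 2, 2, 2, 2, 1] on {0,…,186}.
187 − 26 = 161 transpositions; sign(π) = (−1)^161 = -1.
Via Zolotarev, sign(π_{118}) = (118|187) = -1.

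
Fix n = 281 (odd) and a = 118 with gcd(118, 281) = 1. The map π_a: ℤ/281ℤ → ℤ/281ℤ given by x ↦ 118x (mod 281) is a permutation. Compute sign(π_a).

+1

Orbit of 256 under x↦118x: [256, 141, 59, 218, 153, 70, 111]… (length divides ord_281(118)).
Cycle type of π: 70×4 + 1; total 5 cycles.
With 5 cycles on 281 points, sign = (−1)^{281−5} = +1.
Check: (118/281) = +1 by Zolotarev.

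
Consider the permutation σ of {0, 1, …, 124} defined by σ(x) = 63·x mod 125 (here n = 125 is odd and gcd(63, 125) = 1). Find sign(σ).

Orbit of 39 under x↦63x: [39, 82, 41, 83, 104, 52, 26]… (length divides ord_125(63)).
Cycle type of π: 100 + 20 + 4 + 1; total 4 cycles.
125 − 4 = 121 transpositions; sign(π) = (−1)^121 = -1.

-1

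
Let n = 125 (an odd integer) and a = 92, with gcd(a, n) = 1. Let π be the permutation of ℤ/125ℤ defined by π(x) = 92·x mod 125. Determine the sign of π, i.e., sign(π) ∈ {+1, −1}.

-1

Trace 13: π^k(13) = [13, 71, 32, 69, 98, 16, 97] for k=0..6.
Cycle type of π: 100 + 20 + 4 + 1; total 4 cycles.
sign(π) = (−1)^{n − #cycles} = (−1)^{125−4} = (−1)^121 = -1.
Check: (92/125) = -1 by Zolotarev.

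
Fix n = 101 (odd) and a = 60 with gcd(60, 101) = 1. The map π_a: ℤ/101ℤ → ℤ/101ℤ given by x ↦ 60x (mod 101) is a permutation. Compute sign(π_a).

-1

Trace 95: π^k(95) = [95, 44, 14, 32, 1, 60, 65] for k=0..6.
Cycle type of π: 20×5 + 1; total 6 cycles.
With 6 cycles on 101 points, sign = (−1)^{101−6} = -1.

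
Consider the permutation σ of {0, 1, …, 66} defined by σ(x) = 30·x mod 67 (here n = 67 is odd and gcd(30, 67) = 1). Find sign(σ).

-1

Start at x=29: 29 → 66 → 37 → 38 → 1 → 30 → 29 (one orbit).
Cycle lengths of π_30 on ℤ/67ℤ: [6, 6, 6, 6, 6, 6, 6, 6, 6, 6, 6, 1]; 12 cycles in total.
With 12 cycles on 67 points, sign = (−1)^{67−12} = -1.
Check: (30/67) = -1 by Zolotarev.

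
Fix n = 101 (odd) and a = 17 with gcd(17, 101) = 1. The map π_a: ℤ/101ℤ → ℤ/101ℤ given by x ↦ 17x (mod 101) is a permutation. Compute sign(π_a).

+1

Trace 87: π^k(87) = [87, 65, 95, 100, 84, 14, 36] for k=0..6.
Cycle lengths of π_17 on ℤ/101ℤ: [10, 10, 10, 10, 10, 10, 10, 10, 10, 10, 1]; 11 cycles in total.
101 − 11 = 90 transpositions; sign(π) = (−1)^90 = +1.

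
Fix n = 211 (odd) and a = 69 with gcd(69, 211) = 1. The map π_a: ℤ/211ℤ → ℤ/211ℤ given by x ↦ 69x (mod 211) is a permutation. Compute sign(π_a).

+1

Start at x=4: 4 → 65 → 54 → 139 → 96 → 83 → 30 → … (one orbit).
Cycle lengths of π_69 on ℤ/211ℤ: [105, 105, 1]; 3 cycles in total.
With 3 cycles on 211 points, sign = (−1)^{211−3} = +1.
Via Zolotarev, sign(π_{69}) = (69|211) = +1.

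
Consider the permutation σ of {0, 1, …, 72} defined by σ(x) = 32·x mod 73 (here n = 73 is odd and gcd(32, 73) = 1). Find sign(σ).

+1

Orbit of 55 under x↦32x: [55, 8, 37, 16, 1, 32, 2]… (length divides ord_73(32)).
π_32 has 9 disjoint cycles with lengths [9, 9, 9, 9, 9, 9, 9, 9, 1] on {0,…,72}.
n − c = 73 − 9 = 64; sign = (−1)^64 = +1.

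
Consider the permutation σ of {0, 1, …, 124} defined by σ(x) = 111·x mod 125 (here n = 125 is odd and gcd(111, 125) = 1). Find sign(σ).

Start at x=16: 16 → 26 → 11 → 96 → 31 → 66 → 76 → … (one orbit).
Cycle type of π: 25×4 + 5×4 + 1×5; total 13 cycles.
sign(π) = (−1)^{n − #cycles} = (−1)^{125−13} = (−1)^112 = +1.
Zolotarev: (111|125) = +1, matching the cycle-count sign.

+1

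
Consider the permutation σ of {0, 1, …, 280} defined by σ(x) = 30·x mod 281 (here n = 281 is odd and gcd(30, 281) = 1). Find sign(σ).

-1

Trace 163: π^k(163) = [163, 113, 18, 259, 183, 151, 34] for k=0..6.
π_30 has 2 disjoint cycles with lengths [280, 1] on {0,…,280}.
Σ(ℓ_i−1) = 281−2 = 279; sign = (−1)^279 = -1.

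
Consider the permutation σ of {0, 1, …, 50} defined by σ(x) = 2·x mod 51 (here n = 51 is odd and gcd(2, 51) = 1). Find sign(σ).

Start at x=4: 4 → 8 → 16 → 32 → 13 → 26 → 1 → … (one orbit).
π_2 has 8 disjoint cycles with lengths [8, 8, 8, 8, 8, 8, 2, 1] on {0,…,50}.
8 cycles on 51: each ℓ→(−1)^(ℓ−1), product (−1)^43 = -1.
(2|51)_J = -1 (Zolotarev's lemma cross-check).

-1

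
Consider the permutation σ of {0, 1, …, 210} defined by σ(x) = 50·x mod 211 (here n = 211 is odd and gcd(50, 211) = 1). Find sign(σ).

-1

Start at x=148: 148 → 15 → 117 → 153 → 54 → 168 → 171 → … (one orbit).
The orbit structure of x ↦ 50x mod 211: 6 orbits of sizes [42, 42, 42, 42, 42, 1].
6 cycles on 211: each ℓ→(−1)^(ℓ−1), product (−1)^205 = -1.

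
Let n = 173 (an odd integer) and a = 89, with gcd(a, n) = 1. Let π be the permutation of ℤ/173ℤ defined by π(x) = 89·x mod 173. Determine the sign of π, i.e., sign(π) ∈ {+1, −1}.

+1

Trace 132: π^k(132) = [132, 157, 133, 73, 96, 67, 81] for k=0..6.
3 cycles of lengths [86, 86, 1].
3 cycles on 173: each ℓ→(−1)^(ℓ−1), product (−1)^170 = +1.
(89|173)_J = +1 (Zolotarev's lemma cross-check).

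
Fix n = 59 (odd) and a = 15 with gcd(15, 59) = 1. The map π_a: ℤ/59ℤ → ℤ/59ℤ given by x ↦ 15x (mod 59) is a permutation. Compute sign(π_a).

+1

Start at x=25: 25 → 21 → 20 → 5 → 16 → 4 → 1 → … (one orbit).
3 cycles of lengths [29, 29, 1].
3 cycles on 59: each ℓ→(−1)^(ℓ−1), product (−1)^56 = +1.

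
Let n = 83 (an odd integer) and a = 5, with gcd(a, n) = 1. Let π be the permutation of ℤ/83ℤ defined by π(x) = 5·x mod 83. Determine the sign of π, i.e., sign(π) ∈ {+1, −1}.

-1

Start at x=12: 12 → 60 → 51 → 6 → 30 → 67 → 3 → … (one orbit).
2 cycles of lengths [82, 1].
n − c = 83 − 2 = 81; sign = (−1)^81 = -1.
Check: (5/83) = -1 by Zolotarev.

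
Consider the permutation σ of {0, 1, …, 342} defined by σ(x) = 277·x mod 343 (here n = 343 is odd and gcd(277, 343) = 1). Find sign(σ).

+1

Trace 205: π^k(205) = [205, 190, 151, 324, 225, 242, 149] for k=0..6.
The orbit structure of x ↦ 277x mod 343: 7 orbits of sizes [147, 147, 21, 21, 3, 3, 1].
n − c = 343 − 7 = 336; sign = (−1)^336 = +1.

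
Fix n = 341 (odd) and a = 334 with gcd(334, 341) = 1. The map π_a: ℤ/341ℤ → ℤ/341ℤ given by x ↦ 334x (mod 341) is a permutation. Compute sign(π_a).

-1

Start at x=214: 214 → 207 → 256 → 254 → 268 → 170 → 174 → … (one orbit).
Cycle type of π: 30×11 + 5×2 + 1; total 14 cycles.
14 cycles on 341: each ℓ→(−1)^(ℓ−1), product (−1)^327 = -1.
Zolotarev: (334|341) = -1, matching the cycle-count sign.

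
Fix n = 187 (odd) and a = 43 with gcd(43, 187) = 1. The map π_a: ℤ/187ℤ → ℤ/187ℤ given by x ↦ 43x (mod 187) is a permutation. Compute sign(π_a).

Orbit of 89 under x↦43x: [89, 87, 1, 43, 166, 32, 67]… (length divides ord_187(43)).
Cycle type of π: 8×22 + 2×5 + 1; total 28 cycles.
28 cycles on 187: each ℓ→(−1)^(ℓ−1), product (−1)^159 = -1.

-1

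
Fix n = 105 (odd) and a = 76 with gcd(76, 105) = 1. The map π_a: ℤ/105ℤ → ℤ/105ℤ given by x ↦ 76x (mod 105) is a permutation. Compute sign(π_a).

-1

Trace 76: π^k(76) = [76, 1] for k=0..1.
The orbit structure of x ↦ 76x mod 105: 60 orbits of sizes [2, 2, 2, 2, 2, 2, 2, 2, 2, 2, 2, 2, 2, 2, 2, 2, 2, 2, 2, 2, 2, 2, 2, 2, 2, 2, 2, 2, 2, 2, 2, 2, 2, 2, 2, 2, 2, 2, 2, 2, 2, 2, 2, 2, 2, 1, 1, 1, 1, 1, 1, 1, 1, 1, 1, 1, 1, 1, 1, 1].
105 − 60 = 45 transpositions; sign(π) = (−1)^45 = -1.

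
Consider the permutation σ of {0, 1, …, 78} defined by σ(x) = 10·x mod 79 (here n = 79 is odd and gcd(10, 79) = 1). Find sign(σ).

Orbit of 64 under x↦10x: [64, 8, 1, 10, 21, 52, 46]… (length divides ord_79(10)).
7 cycles of lengths [13, 13, 13, 13, 13, 13, 1].
With 7 cycles on 79 points, sign = (−1)^{79−7} = +1.

+1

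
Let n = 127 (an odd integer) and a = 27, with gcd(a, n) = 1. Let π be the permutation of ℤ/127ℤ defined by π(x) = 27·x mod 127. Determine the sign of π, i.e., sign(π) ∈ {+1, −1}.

-1

Start at x=5: 5 → 8 → 89 → 117 → 111 → 76 → 20 → … (one orbit).
Decompose π into cycles: lengths [42, 42, 42, 1] (4 cycles, including the fixed point 0).
n − c = 127 − 4 = 123; sign = (−1)^123 = -1.
Zolotarev: (27|127) = -1, matching the cycle-count sign.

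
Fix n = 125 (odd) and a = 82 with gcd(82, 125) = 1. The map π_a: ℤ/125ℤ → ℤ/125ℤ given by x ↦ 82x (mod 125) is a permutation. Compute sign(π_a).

Start at x=118: 118 → 51 → 57 → 49 → 18 → 101 → 32 → … (one orbit).
Decompose π into cycles: lengths [20, 20, 20, 20, 20, 4, 4, 4, 4, 4, 4, 1] (12 cycles, including the fixed point 0).
12 cycles on 125: each ℓ→(−1)^(ℓ−1), product (−1)^113 = -1.

-1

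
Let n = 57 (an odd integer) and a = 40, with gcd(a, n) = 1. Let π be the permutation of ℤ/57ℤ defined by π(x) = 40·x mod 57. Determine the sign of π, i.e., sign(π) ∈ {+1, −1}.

Trace 10: π^k(10) = [10, 1, 40, 4, 46, 16, 13] for k=0..6.
π_40 has 6 disjoint cycles with lengths [18, 18, 18, 1, 1, 1] on {0,…,56}.
sign(π) = (−1)^{n − #cycles} = (−1)^{57−6} = (−1)^51 = -1.

-1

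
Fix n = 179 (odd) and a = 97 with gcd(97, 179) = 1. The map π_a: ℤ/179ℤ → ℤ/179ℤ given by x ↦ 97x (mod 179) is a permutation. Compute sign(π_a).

Orbit of 66 under x↦97x: [66, 137, 43, 54, 47, 84, 93]… (length divides ord_179(97)).
Cycle type of π: 178 + 1; total 2 cycles.
2 cycles on 179: each ℓ→(−1)^(ℓ−1), product (−1)^177 = -1.
Zolotarev: (97|179) = -1, matching the cycle-count sign.

-1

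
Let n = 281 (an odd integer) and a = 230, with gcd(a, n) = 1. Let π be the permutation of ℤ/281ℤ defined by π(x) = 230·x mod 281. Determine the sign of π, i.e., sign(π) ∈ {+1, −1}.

Trace 185: π^k(185) = [185, 119, 113, 138, 268, 101, 188] for k=0..6.
Cycle type of π: 280 + 1; total 2 cycles.
281 − 2 = 279 transpositions; sign(π) = (−1)^279 = -1.
The Jacobi symbol (230|281) = -1 (Zolotarev) agrees.

-1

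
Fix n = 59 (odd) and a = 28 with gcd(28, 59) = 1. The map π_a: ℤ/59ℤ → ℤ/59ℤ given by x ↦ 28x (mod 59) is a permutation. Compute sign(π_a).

+1

Orbit of 27 under x↦28x: [27, 48, 46, 49, 15, 7, 19]… (length divides ord_59(28)).
Cycle type of π: 29×2 + 1; total 3 cycles.
With 3 cycles on 59 points, sign = (−1)^{59−3} = +1.
(28|59)_J = +1 (Zolotarev's lemma cross-check).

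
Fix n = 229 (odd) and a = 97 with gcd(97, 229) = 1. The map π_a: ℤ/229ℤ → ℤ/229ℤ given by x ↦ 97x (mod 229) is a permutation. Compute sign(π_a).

+1

Orbit of 167 under x↦97x: [167, 169, 134, 174, 161, 45, 14]… (length divides ord_229(97)).
Decompose π into cycles: lengths [114, 114, 1] (3 cycles, including the fixed point 0).
With 3 cycles on 229 points, sign = (−1)^{229−3} = +1.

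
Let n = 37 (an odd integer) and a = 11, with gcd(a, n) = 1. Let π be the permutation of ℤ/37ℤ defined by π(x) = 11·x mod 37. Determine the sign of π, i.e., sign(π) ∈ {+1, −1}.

Orbit of 27 under x↦11x: [27, 1, 11, 10, 36, 26]… (length divides ord_37(11)).
Cycle type of π: 6×6 + 1; total 7 cycles.
With 7 cycles on 37 points, sign = (−1)^{37−7} = +1.
Via Zolotarev, sign(π_{11}) = (11|37) = +1.

+1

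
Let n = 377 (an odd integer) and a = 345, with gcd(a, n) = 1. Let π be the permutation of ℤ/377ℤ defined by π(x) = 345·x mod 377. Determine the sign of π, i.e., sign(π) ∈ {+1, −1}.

+1

Start at x=304: 304 → 74 → 271 → 376 → 32 → 107 → 346 → … (one orbit).
Cycle type of π: 84×4 + 28 + 12 + 1; total 7 cycles.
sign(π) = (−1)^{n − #cycles} = (−1)^{377−7} = (−1)^370 = +1.
Via Zolotarev, sign(π_{345}) = (345|377) = +1.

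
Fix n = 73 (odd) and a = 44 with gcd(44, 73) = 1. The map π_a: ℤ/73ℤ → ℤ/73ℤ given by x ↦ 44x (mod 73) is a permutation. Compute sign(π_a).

-1

Orbit of 51 under x↦44x: [51, 54, 40, 8, 60, 12, 17]… (length divides ord_73(44)).
The orbit structure of x ↦ 44x mod 73: 2 orbits of sizes [72, 1].
sign(π) = (−1)^{n − #cycles} = (−1)^{73−2} = (−1)^71 = -1.
Zolotarev: (44|73) = -1, matching the cycle-count sign.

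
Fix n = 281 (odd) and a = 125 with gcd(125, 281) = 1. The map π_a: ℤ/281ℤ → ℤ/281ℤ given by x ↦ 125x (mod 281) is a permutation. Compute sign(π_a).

Orbit of 17 under x↦125x: [17, 158, 80, 165, 112, 231, 213]… (length divides ord_281(125)).
Cycle type of π: 140×2 + 1; total 3 cycles.
With 3 cycles on 281 points, sign = (−1)^{281−3} = +1.
Via Zolotarev, sign(π_{125}) = (125|281) = +1.

+1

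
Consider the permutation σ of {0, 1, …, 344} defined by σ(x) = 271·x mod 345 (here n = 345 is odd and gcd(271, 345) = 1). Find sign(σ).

+1

Trace 16: π^k(16) = [16, 196, 331, 1, 271, 301, 151] for k=0..6.
π_271 has 45 disjoint cycles with lengths [11, 11, 11, 11, 11, 11, 11, 11, 11, 11, 11, 11, 11, 11, 11, 11, 11, 11, 11, 11, 11, 11, 11, 11, 11, 11, 11, 11, 11, 11, 1, 1, 1, 1, 1, 1, 1, 1, 1, 1, 1, 1, 1, 1, 1] on {0,…,344}.
With 45 cycles on 345 points, sign = (−1)^{345−45} = +1.
Via Zolotarev, sign(π_{271}) = (271|345) = +1.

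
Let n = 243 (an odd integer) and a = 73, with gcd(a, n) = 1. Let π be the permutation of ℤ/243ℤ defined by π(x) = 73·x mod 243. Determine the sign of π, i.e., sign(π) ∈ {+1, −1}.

+1

Trace 10: π^k(10) = [10, 1, 73, 226, 217, 46, 199] for k=0..6.
π_73 has 27 disjoint cycles with lengths [27, 27, 27, 27, 27, 27, 9, 9, 9, 9, 9, 9, 3, 3, 3, 3, 3, 3, 1, 1, 1, 1, 1, 1, 1, 1, 1] on {0,…,242}.
n − c = 243 − 27 = 216; sign = (−1)^216 = +1.
The Jacobi symbol (73|243) = +1 (Zolotarev) agrees.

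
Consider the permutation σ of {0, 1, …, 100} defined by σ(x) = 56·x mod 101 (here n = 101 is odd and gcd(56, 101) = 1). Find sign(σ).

Trace 78: π^k(78) = [78, 25, 87, 24, 31, 19, 54] for k=0..6.
Decompose π into cycles: lengths [25, 25, 25, 25, 1] (5 cycles, including the fixed point 0).
Σ(ℓ_i−1) = 101−5 = 96; sign = (−1)^96 = +1.
(56|101)_J = +1 (Zolotarev's lemma cross-check).

+1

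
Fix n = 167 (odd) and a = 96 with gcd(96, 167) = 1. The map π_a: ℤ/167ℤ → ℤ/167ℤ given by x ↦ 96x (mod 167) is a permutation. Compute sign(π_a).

+1

Start at x=21: 21 → 12 → 150 → 38 → 141 → 9 → 29 → … (one orbit).
3 cycles of lengths [83, 83, 1].
167 − 3 = 164 transpositions; sign(π) = (−1)^164 = +1.
(96|167)_J = +1 (Zolotarev's lemma cross-check).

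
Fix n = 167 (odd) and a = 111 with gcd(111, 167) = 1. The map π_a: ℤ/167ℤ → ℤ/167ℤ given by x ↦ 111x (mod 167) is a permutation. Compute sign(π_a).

Start at x=73: 73 → 87 → 138 → 121 → 71 → 32 → 45 → … (one orbit).
Cycle lengths of π_111 on ℤ/167ℤ: [166, 1]; 2 cycles in total.
n − c = 167 − 2 = 165; sign = (−1)^165 = -1.

-1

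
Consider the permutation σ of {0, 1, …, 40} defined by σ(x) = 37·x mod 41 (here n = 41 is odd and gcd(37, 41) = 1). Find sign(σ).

+1

Trace 18: π^k(18) = [18, 10, 1, 37, 16] for k=0..4.
The orbit structure of x ↦ 37x mod 41: 9 orbits of sizes [5, 5, 5, 5, 5, 5, 5, 5, 1].
sign(π) = (−1)^{n − #cycles} = (−1)^{41−9} = (−1)^32 = +1.
(37|41)_J = +1 (Zolotarev's lemma cross-check).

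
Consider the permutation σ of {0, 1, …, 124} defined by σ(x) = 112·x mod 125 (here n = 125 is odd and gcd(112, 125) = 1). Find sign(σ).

Orbit of 18 under x↦112x: [18, 16, 42, 79, 98, 101, 62]… (length divides ord_125(112)).
π_112 has 4 disjoint cycles with lengths [100, 20, 4, 1] on {0,…,124}.
sign(π) = (−1)^{n − #cycles} = (−1)^{125−4} = (−1)^121 = -1.
The Jacobi symbol (112|125) = -1 (Zolotarev) agrees.

-1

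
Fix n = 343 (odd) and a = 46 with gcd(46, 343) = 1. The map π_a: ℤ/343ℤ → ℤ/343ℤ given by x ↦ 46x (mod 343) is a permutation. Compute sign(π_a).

+1

Start at x=74: 74 → 317 → 176 → 207 → 261 → 1 → 46 → … (one orbit).
Cycle type of π: 147×2 + 21×2 + 3×2 + 1; total 7 cycles.
Σ(ℓ_i−1) = 343−7 = 336; sign = (−1)^336 = +1.
The Jacobi symbol (46|343) = +1 (Zolotarev) agrees.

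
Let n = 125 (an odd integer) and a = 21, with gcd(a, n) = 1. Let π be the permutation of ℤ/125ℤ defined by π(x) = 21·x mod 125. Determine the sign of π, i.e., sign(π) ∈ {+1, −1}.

+1

Start at x=66: 66 → 11 → 106 → 101 → 121 → 41 → 111 → … (one orbit).
Cycle lengths of π_21 on ℤ/125ℤ: [25, 25, 25, 25, 5, 5, 5, 5, 1, 1, 1, 1, 1]; 13 cycles in total.
125 − 13 = 112 transpositions; sign(π) = (−1)^112 = +1.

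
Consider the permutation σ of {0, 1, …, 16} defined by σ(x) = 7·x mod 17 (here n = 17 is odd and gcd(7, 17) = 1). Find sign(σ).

Start at x=8: 8 → 5 → 1 → 7 → 15 → 3 → 4 → … (one orbit).
π_7 has 2 disjoint cycles with lengths [16, 1] on {0,…,16}.
n − c = 17 − 2 = 15; sign = (−1)^15 = -1.
The Jacobi symbol (7|17) = -1 (Zolotarev) agrees.

-1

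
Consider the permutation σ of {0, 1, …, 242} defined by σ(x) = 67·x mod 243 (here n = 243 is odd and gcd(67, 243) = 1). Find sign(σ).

Start at x=133: 133 → 163 → 229 → 34 → 91 → 22 → 16 → … (one orbit).
π_67 has 11 disjoint cycles with lengths [81, 81, 27, 27, 9, 9, 3, 3, 1, 1, 1] on {0,…,242}.
n − c = 243 − 11 = 232; sign = (−1)^232 = +1.
Check: (67/243) = +1 by Zolotarev.

+1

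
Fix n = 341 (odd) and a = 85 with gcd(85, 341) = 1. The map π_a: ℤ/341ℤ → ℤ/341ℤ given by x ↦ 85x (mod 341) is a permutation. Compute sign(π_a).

Trace 325: π^k(325) = [325, 4, 340, 256, 277, 16, 337] for k=0..6.
The orbit structure of x ↦ 85x mod 341: 35 orbits of sizes [10, 10, 10, 10, 10, 10, 10, 10, 10, 10, 10, 10, 10, 10, 10, 10, 10, 10, 10, 10, 10, 10, 10, 10, 10, 10, 10, 10, 10, 10, 10, 10, 10, 10, 1].
341 − 35 = 306 transpositions; sign(π) = (−1)^306 = +1.
(85|341)_J = +1 (Zolotarev's lemma cross-check).

+1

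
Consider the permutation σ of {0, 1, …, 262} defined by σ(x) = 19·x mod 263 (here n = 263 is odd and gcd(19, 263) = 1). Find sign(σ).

-1

Trace 53: π^k(53) = [53, 218, 197, 61, 107, 192, 229] for k=0..6.
π_19 has 2 disjoint cycles with lengths [262, 1] on {0,…,262}.
With 2 cycles on 263 points, sign = (−1)^{263−2} = -1.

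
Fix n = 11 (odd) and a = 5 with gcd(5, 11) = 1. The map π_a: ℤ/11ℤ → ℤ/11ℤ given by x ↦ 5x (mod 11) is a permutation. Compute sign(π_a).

Trace 5: π^k(5) = [5, 3, 4, 9, 1] for k=0..4.
Cycle lengths of π_5 on ℤ/11ℤ: [5, 5, 1]; 3 cycles in total.
sign(π) = (−1)^{n − #cycles} = (−1)^{11−3} = (−1)^8 = +1.

+1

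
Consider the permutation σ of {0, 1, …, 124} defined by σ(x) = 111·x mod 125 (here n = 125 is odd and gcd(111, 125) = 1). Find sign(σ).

Start at x=66: 66 → 76 → 61 → 21 → 81 → 116 → 1 → … (one orbit).
13 cycles of lengths [25, 25, 25, 25, 5, 5, 5, 5, 1, 1, 1, 1, 1].
Σ(ℓ_i−1) = 125−13 = 112; sign = (−1)^112 = +1.

+1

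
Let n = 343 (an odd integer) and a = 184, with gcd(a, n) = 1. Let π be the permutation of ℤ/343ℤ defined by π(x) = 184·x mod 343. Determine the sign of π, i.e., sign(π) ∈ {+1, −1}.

Trace 58: π^k(58) = [58, 39, 316, 177, 326, 302, 2] for k=0..6.
The orbit structure of x ↦ 184x mod 343: 7 orbits of sizes [147, 147, 21, 21, 3, 3, 1].
343 − 7 = 336 transpositions; sign(π) = (−1)^336 = +1.

+1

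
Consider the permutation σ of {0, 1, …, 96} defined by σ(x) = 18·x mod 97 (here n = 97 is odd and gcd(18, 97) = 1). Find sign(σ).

Start at x=8: 8 → 47 → 70 → 96 → 79 → 64 → 85 → … (one orbit).
π_18 has 7 disjoint cycles with lengths [16, 16, 16, 16, 16, 16, 1] on {0,…,96}.
With 7 cycles on 97 points, sign = (−1)^{97−7} = +1.

+1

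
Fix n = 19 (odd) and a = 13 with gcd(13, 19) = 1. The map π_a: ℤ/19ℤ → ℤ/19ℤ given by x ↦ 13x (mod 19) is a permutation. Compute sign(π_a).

-1

Orbit of 7 under x↦13x: [7, 15, 5, 8, 9, 3, 1]… (length divides ord_19(13)).
The orbit structure of x ↦ 13x mod 19: 2 orbits of sizes [18, 1].
Σ(ℓ_i−1) = 19−2 = 17; sign = (−1)^17 = -1.
(13|19)_J = -1 (Zolotarev's lemma cross-check).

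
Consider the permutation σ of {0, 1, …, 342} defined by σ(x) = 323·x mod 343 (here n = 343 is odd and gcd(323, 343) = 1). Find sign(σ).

Orbit of 141 under x↦323x: [141, 267, 148, 127, 204, 36, 309]… (length divides ord_343(323)).
Cycle lengths of π_323 on ℤ/343ℤ: [49, 49, 49, 49, 49, 49, 7, 7, 7, 7, 7, 7, 1, 1, 1, 1, 1, 1, 1]; 19 cycles in total.
343 − 19 = 324 transpositions; sign(π) = (−1)^324 = +1.

+1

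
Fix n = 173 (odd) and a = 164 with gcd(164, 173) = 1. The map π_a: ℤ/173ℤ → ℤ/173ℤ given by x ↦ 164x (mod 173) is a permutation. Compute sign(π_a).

Orbit of 85 under x↦164x: [85, 100, 138, 142, 106, 84, 109]… (length divides ord_173(164)).
Decompose π into cycles: lengths [43, 43, 43, 43, 1] (5 cycles, including the fixed point 0).
5 cycles on 173: each ℓ→(−1)^(ℓ−1), product (−1)^168 = +1.
Check: (164/173) = +1 by Zolotarev.

+1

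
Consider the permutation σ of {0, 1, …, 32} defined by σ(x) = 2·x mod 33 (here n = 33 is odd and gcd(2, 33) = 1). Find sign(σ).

+1

Trace 1: π^k(1) = [1, 2, 4, 8, 16, 32, 31] for k=0..6.
Cycle type of π: 10×3 + 2 + 1; total 5 cycles.
With 5 cycles on 33 points, sign = (−1)^{33−5} = +1.
Via Zolotarev, sign(π_{2}) = (2|33) = +1.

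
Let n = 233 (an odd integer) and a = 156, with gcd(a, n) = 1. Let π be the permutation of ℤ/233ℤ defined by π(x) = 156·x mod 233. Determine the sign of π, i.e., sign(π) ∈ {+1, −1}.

-1

Trace 32: π^k(32) = [32, 99, 66, 44, 107, 149, 177] for k=0..6.
The orbit structure of x ↦ 156x mod 233: 2 orbits of sizes [232, 1].
sign(π) = (−1)^{n − #cycles} = (−1)^{233−2} = (−1)^231 = -1.
Check: (156/233) = -1 by Zolotarev.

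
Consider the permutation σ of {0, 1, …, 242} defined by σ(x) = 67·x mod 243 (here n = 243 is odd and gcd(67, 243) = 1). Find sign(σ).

+1

Trace 187: π^k(187) = [187, 136, 121, 88, 64, 157, 70] for k=0..6.
Decompose π into cycles: lengths [81, 81, 27, 27, 9, 9, 3, 3, 1, 1, 1] (11 cycles, including the fixed point 0).
n − c = 243 − 11 = 232; sign = (−1)^232 = +1.
The Jacobi symbol (67|243) = +1 (Zolotarev) agrees.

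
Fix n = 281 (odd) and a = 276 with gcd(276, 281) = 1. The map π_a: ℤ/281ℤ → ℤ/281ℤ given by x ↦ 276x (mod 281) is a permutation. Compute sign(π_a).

+1

Start at x=149: 149 → 98 → 72 → 202 → 114 → 273 → 40 → … (one orbit).
3 cycles of lengths [140, 140, 1].
281 − 3 = 278 transpositions; sign(π) = (−1)^278 = +1.
Via Zolotarev, sign(π_{276}) = (276|281) = +1.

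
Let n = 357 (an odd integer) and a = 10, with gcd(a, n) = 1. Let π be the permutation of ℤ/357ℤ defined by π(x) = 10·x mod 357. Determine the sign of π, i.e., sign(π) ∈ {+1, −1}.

+1

Trace 283: π^k(283) = [283, 331, 97, 256, 61, 253, 31] for k=0..6.
Cycle lengths of π_10 on ℤ/357ℤ: [48, 48, 48, 48, 48, 48, 16, 16, 16, 6, 6, 6, 1, 1, 1]; 15 cycles in total.
n − c = 357 − 15 = 342; sign = (−1)^342 = +1.
(10|357)_J = +1 (Zolotarev's lemma cross-check).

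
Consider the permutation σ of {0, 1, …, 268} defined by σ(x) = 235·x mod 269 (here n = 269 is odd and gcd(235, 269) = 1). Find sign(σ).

Trace 21: π^k(21) = [21, 93, 66, 177, 169, 172, 70] for k=0..6.
Decompose π into cycles: lengths [67, 67, 67, 67, 1] (5 cycles, including the fixed point 0).
n − c = 269 − 5 = 264; sign = (−1)^264 = +1.
Check: (235/269) = +1 by Zolotarev.

+1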